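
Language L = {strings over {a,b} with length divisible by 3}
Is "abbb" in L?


length = 4; 4 mod 3 = 1

No, "abbb" is not in L


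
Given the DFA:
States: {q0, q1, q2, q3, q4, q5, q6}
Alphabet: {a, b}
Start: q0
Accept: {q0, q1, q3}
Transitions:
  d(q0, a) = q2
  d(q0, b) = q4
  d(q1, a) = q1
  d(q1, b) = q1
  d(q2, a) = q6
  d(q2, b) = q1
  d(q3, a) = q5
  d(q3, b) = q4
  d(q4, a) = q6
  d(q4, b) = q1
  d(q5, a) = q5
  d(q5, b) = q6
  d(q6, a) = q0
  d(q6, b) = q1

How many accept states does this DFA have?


Accept states listed: {q0, q1, q3}
Counting: q0(1) q1(2) q3(3)

3


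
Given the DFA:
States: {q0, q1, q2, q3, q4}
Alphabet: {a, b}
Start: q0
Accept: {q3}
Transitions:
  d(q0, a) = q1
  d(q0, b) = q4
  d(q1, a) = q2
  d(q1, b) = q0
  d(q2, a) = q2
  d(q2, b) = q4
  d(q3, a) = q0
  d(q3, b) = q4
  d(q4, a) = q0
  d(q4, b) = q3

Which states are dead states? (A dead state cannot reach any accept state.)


Forward reachability from each state:
  q0 -> reaches accept state q3 (live)
  q1 -> reaches accept state q3 (live)
  q2 -> reaches accept state q3 (live)
  q3 -> reaches accept state q3 (live)
  q4 -> reaches accept state q3 (live)

None (all states can reach an accept state)


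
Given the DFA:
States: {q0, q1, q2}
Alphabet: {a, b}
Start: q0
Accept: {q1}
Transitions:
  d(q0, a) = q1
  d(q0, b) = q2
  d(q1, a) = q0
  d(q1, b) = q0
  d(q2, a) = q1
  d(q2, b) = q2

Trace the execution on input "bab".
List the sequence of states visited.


Input: bab
d(q0, b) = q2
d(q2, a) = q1
d(q1, b) = q0


q0 -> q2 -> q1 -> q0


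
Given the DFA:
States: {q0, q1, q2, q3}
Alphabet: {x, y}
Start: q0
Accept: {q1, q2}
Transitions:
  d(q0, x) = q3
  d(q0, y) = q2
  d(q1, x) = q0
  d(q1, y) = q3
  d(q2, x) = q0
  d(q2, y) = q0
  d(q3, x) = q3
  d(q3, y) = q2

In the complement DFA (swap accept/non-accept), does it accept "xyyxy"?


Trace: q0 -> q3 -> q2 -> q0 -> q3 -> q2
Final: q2
Original accept: {q1, q2}
Complement: q2 is in original accept

No, complement rejects (original accepts)


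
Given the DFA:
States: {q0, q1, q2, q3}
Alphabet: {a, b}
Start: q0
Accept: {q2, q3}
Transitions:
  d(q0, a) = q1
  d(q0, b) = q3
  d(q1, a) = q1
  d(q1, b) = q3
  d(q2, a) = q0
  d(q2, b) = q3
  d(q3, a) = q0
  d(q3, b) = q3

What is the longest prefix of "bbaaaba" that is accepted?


Run the DFA, marking each prefix where the state is accepting:
  "" -> q0 [reject]
  "b" -> q3 [accept]
  "bb" -> q3 [accept]
  "bba" -> q0 [reject]
  "bbaa" -> q1 [reject]
  "bbaaa" -> q1 [reject]
  "bbaaab" -> q3 [accept]
  "bbaaaba" -> q0 [reject]

"bbaaab"


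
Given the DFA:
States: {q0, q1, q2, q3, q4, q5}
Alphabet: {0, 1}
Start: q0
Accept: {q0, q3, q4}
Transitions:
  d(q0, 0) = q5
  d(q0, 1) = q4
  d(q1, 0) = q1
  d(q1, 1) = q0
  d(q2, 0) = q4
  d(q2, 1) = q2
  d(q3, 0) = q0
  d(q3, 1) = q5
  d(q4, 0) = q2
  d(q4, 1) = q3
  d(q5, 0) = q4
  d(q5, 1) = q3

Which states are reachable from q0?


BFS from q0:
  layer 0: {q0}
  layer 1: {q4, q5}
  layer 2: {q2, q3}

{q0, q2, q3, q4, q5}


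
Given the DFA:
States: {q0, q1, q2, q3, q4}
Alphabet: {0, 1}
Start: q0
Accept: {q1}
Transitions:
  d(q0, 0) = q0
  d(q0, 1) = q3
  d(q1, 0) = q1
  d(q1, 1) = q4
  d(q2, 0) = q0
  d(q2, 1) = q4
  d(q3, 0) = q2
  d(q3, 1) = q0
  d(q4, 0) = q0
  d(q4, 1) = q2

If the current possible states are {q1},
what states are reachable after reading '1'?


Apply transition on '1' from each current state:
  d(q1, 1) = q4

{q4}


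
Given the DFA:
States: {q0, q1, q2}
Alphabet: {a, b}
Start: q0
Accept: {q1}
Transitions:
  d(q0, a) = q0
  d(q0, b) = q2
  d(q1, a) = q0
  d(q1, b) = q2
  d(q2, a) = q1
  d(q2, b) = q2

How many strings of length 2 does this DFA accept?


Enumerating all length-2 strings:
  "aa" -> q0 [reject]
  "ab" -> q2 [reject]
  "ba" -> q1 [accept]
  "bb" -> q2 [reject]

1 out of 4


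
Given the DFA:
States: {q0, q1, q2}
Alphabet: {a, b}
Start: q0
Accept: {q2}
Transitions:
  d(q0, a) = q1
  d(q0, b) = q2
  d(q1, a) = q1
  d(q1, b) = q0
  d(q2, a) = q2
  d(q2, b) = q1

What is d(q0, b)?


Looking up transition d(q0, b)

q2


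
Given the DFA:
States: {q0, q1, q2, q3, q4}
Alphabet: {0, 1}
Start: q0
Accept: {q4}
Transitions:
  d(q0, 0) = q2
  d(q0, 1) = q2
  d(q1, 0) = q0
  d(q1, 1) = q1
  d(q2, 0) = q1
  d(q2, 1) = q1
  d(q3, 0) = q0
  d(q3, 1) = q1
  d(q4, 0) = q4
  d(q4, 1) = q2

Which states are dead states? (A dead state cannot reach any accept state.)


Forward reachability from each state:
  q0 -> reaches {q0, q1, q2}, no accept state (dead)
  q1 -> reaches {q0, q1, q2}, no accept state (dead)
  q2 -> reaches {q0, q1, q2}, no accept state (dead)
  q3 -> reaches {q0, q1, q2, q3}, no accept state (dead)
  q4 -> reaches accept state q4 (live)

{q0, q1, q2, q3}


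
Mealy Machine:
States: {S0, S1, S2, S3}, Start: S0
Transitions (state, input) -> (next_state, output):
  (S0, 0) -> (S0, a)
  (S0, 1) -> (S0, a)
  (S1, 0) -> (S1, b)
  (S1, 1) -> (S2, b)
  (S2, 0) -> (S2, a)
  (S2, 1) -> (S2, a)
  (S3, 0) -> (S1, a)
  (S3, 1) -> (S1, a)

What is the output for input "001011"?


Step-by-step:
  (S0, 0) -> (S0, a)
  (S0, 0) -> (S0, a)
  (S0, 1) -> (S0, a)
  (S0, 0) -> (S0, a)
  (S0, 1) -> (S0, a)
  (S0, 1) -> (S0, a)

"aaaaaa"


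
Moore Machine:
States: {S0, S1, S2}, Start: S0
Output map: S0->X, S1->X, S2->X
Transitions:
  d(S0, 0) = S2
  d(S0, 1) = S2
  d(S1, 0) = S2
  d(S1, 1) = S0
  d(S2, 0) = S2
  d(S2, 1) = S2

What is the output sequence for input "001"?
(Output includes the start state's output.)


Start: S0 (output X)
  --0--> S2 (output X)
  --0--> S2 (output X)
  --1--> S2 (output X)

"XXXX"


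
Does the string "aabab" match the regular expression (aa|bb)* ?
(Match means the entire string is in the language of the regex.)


|string| = 5; first = 'a'; last = 'b'

No, "aabab" does not match (aa|bb)*


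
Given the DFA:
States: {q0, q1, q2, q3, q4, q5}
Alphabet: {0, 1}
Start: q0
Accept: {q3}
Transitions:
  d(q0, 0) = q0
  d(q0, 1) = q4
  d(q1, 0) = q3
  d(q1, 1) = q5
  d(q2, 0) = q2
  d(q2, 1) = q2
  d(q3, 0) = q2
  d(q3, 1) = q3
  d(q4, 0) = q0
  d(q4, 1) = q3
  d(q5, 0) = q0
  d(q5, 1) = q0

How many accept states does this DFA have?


Accept states listed: {q3}
Counting: q3(1)

1


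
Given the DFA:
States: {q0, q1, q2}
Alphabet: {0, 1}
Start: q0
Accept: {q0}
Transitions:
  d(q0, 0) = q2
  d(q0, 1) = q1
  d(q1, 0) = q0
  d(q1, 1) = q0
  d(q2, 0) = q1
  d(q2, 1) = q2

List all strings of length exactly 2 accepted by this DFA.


All strings of length 2: 4 total
Accepted: 2

"10", "11"


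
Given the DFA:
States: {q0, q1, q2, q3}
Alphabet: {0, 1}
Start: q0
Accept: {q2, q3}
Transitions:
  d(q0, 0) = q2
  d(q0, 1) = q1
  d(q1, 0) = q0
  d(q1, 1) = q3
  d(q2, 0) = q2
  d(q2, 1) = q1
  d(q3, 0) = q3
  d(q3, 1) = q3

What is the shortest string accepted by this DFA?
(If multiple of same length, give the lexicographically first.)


BFS by string length (lex-first path to each state shown):
  len 0: q0<-""
  len 1: q1<-"1", q2<-"0"
Found accept state at length 1.

"0"


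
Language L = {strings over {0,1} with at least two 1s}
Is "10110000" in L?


count('1') = 3

Yes, "10110000" is in L


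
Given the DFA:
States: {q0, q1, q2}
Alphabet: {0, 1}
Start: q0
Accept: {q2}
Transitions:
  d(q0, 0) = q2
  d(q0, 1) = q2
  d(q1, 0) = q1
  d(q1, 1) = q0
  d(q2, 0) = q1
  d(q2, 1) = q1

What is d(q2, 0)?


Looking up transition d(q2, 0)

q1


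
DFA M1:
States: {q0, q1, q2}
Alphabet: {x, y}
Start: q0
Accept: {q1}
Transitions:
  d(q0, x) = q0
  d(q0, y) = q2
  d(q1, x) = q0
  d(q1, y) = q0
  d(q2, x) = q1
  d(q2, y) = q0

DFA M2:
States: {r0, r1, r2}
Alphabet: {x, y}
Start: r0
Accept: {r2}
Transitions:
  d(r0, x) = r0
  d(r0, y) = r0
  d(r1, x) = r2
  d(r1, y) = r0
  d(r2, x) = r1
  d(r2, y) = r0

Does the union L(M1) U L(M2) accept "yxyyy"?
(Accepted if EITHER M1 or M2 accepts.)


M1: final=q0 accepted=False
M2: final=r0 accepted=False

No, union rejects (neither accepts)


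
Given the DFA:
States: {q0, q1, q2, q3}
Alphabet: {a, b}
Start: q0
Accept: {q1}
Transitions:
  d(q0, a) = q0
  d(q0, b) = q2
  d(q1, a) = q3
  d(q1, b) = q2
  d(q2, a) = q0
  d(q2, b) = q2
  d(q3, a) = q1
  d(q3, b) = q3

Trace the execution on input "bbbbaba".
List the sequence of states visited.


Input: bbbbaba
d(q0, b) = q2
d(q2, b) = q2
d(q2, b) = q2
d(q2, b) = q2
d(q2, a) = q0
d(q0, b) = q2
d(q2, a) = q0


q0 -> q2 -> q2 -> q2 -> q2 -> q0 -> q2 -> q0


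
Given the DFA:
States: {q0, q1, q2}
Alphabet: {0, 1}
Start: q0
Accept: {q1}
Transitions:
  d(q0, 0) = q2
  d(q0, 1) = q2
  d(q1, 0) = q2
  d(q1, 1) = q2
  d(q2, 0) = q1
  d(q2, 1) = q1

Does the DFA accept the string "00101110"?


Trace: q0 -> q2 -> q1 -> q2 -> q1 -> q2 -> q1 -> q2 -> q1
Final state: q1
Accept states: {q1}

Yes, accepted (final state q1 is an accept state)


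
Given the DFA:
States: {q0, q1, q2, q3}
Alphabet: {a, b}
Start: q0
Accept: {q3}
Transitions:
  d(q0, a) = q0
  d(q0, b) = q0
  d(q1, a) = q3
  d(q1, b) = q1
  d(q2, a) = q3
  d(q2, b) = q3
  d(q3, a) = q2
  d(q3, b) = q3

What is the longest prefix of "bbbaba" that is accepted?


Run the DFA, marking each prefix where the state is accepting:
  "" -> q0 [reject]
  "b" -> q0 [reject]
  "bb" -> q0 [reject]
  "bbb" -> q0 [reject]
  "bbba" -> q0 [reject]
  "bbbab" -> q0 [reject]
  "bbbaba" -> q0 [reject]

No prefix is accepted


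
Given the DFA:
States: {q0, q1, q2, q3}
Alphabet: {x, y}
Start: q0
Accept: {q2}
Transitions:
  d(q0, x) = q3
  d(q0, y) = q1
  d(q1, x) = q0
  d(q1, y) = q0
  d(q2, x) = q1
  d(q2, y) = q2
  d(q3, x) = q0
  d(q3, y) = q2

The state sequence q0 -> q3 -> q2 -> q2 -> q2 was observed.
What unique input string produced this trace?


Trace back each transition to find the symbol:
  q0 --[x]--> q3
  q3 --[y]--> q2
  q2 --[y]--> q2
  q2 --[y]--> q2

"xyyy"


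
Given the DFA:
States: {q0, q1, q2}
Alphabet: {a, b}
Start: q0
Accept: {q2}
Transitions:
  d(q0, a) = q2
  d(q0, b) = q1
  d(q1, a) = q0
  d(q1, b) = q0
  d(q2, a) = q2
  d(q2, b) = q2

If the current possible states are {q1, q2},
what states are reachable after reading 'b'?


Apply transition on 'b' from each current state:
  d(q1, b) = q0
  d(q2, b) = q2

{q0, q2}


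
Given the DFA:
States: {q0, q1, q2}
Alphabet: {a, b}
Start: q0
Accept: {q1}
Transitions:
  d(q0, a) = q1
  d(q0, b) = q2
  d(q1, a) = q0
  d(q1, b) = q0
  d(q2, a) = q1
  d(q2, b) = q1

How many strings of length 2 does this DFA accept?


Enumerating all length-2 strings:
  "aa" -> q0 [reject]
  "ab" -> q0 [reject]
  "ba" -> q1 [accept]
  "bb" -> q1 [accept]

2 out of 4


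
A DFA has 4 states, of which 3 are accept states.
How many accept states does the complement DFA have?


Complement swaps accept and non-accept states.
4 - 3 = 1

1


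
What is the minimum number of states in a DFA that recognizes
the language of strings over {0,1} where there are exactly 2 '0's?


States: count = 0, 1, ..., 2 (that's 3 states), plus a dead state for count > 2.
Total: 3 + 1 = 4. Accept = count-2 state.

4


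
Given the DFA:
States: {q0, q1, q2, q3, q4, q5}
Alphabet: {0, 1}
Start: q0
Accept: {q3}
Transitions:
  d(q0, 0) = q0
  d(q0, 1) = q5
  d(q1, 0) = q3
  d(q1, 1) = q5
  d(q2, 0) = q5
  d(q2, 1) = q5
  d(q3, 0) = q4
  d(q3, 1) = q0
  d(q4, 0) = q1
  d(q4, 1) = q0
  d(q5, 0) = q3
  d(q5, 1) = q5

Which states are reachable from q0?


BFS from q0:
  layer 0: {q0}
  layer 1: {q5}
  layer 2: {q3}
  layer 3: {q4}
  layer 4: {q1}

{q0, q1, q3, q4, q5}


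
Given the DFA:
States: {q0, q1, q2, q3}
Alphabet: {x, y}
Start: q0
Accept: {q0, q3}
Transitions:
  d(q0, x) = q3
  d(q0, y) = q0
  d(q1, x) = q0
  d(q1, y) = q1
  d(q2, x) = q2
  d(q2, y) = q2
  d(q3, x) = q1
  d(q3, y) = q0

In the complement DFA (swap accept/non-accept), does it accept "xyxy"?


Trace: q0 -> q3 -> q0 -> q3 -> q0
Final: q0
Original accept: {q0, q3}
Complement: q0 is in original accept

No, complement rejects (original accepts)


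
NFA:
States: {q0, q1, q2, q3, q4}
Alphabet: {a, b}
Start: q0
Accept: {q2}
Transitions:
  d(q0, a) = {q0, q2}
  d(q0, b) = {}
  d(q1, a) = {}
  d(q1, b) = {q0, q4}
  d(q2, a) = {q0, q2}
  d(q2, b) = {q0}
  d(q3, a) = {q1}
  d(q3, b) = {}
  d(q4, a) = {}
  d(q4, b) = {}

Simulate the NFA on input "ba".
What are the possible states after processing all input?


Start: {q0}
  --b--> {}
  --a--> {}

{} (empty set, no valid transitions)


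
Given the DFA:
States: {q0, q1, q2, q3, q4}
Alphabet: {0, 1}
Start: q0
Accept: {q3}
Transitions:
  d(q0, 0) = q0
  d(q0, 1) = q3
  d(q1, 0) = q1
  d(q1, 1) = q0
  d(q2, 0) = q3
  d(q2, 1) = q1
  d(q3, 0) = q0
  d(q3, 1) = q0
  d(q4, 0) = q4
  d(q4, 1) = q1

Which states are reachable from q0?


BFS from q0:
  layer 0: {q0}
  layer 1: {q3}

{q0, q3}


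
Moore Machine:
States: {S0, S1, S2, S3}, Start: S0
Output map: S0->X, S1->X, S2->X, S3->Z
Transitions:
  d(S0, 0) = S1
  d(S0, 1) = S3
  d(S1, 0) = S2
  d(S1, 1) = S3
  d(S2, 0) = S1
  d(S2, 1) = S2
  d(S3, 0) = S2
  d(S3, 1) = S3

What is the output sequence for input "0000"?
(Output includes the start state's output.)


Start: S0 (output X)
  --0--> S1 (output X)
  --0--> S2 (output X)
  --0--> S1 (output X)
  --0--> S2 (output X)

"XXXXX"


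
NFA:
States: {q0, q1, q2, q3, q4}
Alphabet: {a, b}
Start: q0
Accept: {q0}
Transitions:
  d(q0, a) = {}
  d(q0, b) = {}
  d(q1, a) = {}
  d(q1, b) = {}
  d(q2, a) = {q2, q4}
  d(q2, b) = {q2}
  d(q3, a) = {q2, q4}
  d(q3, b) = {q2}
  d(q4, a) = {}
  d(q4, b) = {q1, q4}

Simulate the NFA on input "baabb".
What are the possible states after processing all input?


Start: {q0}
  --b--> {}
  --a--> {}
  --a--> {}
  --b--> {}
  --b--> {}

{} (empty set, no valid transitions)


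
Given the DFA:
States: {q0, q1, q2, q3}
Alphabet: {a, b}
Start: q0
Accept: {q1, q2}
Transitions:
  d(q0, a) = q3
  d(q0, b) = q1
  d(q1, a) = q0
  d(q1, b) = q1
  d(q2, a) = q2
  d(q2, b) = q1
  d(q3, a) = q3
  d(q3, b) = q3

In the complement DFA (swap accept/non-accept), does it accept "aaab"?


Trace: q0 -> q3 -> q3 -> q3 -> q3
Final: q3
Original accept: {q1, q2}
Complement: q3 is not in original accept

Yes, complement accepts (original rejects)


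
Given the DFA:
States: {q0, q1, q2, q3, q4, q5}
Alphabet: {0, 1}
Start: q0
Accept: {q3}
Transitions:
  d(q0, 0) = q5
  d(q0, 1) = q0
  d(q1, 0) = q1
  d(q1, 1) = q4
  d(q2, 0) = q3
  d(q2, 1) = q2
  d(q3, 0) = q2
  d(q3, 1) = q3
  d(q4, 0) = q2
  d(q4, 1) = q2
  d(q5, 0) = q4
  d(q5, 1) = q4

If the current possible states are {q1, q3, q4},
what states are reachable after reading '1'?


Apply transition on '1' from each current state:
  d(q1, 1) = q4
  d(q3, 1) = q3
  d(q4, 1) = q2

{q2, q3, q4}


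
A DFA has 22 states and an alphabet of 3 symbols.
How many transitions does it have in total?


Each state has exactly one transition per symbol.
22 * 3 = 66

66


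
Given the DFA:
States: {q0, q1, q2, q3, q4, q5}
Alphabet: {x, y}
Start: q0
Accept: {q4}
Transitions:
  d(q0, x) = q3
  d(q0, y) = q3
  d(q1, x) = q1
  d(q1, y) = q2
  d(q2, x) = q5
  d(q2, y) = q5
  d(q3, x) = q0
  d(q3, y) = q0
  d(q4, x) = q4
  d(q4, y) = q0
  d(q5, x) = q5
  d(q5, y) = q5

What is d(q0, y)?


Looking up transition d(q0, y)

q3


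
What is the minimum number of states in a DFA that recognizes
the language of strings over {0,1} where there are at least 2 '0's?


States: count = 0, 1, ..., 1, and a final '>= 2' state.
Total: 2 + 1 = 3. Accept = '>= 2' state.

3


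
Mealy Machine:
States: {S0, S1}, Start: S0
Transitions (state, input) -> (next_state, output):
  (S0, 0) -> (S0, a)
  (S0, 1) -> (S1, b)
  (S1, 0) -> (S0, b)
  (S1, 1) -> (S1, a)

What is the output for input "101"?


Step-by-step:
  (S0, 1) -> (S1, b)
  (S1, 0) -> (S0, b)
  (S0, 1) -> (S1, b)

"bbb"


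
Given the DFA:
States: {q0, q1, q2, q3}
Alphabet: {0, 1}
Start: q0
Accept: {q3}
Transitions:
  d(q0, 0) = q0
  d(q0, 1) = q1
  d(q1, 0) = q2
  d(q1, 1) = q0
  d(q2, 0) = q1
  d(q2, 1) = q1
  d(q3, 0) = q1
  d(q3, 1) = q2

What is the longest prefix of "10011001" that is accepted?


Run the DFA, marking each prefix where the state is accepting:
  "" -> q0 [reject]
  "1" -> q1 [reject]
  "10" -> q2 [reject]
  "100" -> q1 [reject]
  "1001" -> q0 [reject]
  "10011" -> q1 [reject]
  "100110" -> q2 [reject]
  "1001100" -> q1 [reject]
  "10011001" -> q0 [reject]

No prefix is accepted


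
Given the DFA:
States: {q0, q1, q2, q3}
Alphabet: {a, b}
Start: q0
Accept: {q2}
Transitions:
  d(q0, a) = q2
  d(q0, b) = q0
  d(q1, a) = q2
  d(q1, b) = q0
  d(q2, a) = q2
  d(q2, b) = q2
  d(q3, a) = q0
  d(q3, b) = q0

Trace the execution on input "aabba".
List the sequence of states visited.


Input: aabba
d(q0, a) = q2
d(q2, a) = q2
d(q2, b) = q2
d(q2, b) = q2
d(q2, a) = q2


q0 -> q2 -> q2 -> q2 -> q2 -> q2


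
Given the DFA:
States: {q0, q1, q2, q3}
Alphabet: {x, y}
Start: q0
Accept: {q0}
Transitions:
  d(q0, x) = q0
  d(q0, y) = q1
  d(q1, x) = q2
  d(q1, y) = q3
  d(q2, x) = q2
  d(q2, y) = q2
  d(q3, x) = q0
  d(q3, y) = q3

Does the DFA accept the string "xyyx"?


Trace: q0 -> q0 -> q1 -> q3 -> q0
Final state: q0
Accept states: {q0}

Yes, accepted (final state q0 is an accept state)


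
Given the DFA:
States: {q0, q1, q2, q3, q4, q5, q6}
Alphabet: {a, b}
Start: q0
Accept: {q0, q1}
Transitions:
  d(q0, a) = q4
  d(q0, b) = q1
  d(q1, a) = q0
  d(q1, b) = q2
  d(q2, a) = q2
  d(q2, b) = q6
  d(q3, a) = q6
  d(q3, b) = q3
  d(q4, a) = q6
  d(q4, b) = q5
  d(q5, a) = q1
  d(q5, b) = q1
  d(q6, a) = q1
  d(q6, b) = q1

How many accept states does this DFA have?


Accept states listed: {q0, q1}
Counting: q0(1) q1(2)

2


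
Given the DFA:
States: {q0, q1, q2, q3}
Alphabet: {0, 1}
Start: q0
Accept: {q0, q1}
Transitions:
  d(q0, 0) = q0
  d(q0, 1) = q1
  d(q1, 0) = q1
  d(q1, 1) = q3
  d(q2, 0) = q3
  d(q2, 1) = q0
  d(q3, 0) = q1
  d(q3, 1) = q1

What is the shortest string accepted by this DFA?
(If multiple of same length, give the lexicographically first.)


BFS by string length (lex-first path to each state shown):
  len 0: q0<-""
Found accept state at length 0.

"" (empty string)


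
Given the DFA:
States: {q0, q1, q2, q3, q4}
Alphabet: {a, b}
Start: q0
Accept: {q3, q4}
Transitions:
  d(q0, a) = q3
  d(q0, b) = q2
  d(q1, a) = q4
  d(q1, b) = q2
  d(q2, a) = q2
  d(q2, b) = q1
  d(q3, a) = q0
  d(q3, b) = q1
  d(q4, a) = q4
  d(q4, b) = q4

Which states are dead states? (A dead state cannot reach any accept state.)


Forward reachability from each state:
  q0 -> reaches accept state q3 (live)
  q1 -> reaches accept state q4 (live)
  q2 -> reaches accept state q4 (live)
  q3 -> reaches accept state q3 (live)
  q4 -> reaches accept state q4 (live)

None (all states can reach an accept state)


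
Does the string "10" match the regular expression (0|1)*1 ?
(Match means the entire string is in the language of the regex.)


|string| = 2; first = '1'; last = '0'

No, "10" does not match (0|1)*1


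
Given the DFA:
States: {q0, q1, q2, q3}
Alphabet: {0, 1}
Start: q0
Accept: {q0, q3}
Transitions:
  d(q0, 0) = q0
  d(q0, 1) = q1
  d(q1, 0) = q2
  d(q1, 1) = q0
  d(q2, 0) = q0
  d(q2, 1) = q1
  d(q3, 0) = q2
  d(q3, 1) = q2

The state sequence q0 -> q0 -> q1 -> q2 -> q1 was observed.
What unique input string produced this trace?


Trace back each transition to find the symbol:
  q0 --[0]--> q0
  q0 --[1]--> q1
  q1 --[0]--> q2
  q2 --[1]--> q1

"0101"


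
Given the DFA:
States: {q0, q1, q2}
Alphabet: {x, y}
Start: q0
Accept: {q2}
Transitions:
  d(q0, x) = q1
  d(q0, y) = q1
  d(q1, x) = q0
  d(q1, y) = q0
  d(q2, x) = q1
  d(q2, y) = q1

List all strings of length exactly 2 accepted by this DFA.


All strings of length 2: 4 total
Accepted: 0

None


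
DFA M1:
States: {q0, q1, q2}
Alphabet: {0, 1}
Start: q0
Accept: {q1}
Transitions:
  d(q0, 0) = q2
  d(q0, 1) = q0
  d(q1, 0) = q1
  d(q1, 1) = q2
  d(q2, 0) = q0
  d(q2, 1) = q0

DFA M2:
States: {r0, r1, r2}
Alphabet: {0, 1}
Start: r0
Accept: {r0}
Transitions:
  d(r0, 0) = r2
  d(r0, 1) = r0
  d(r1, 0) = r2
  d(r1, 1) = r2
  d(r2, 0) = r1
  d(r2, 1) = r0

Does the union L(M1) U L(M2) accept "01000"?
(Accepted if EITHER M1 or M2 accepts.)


M1: final=q2 accepted=False
M2: final=r2 accepted=False

No, union rejects (neither accepts)


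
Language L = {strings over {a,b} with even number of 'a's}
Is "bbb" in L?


count('a') = 0; 0 mod 2 = 0

Yes, "bbb" is in L


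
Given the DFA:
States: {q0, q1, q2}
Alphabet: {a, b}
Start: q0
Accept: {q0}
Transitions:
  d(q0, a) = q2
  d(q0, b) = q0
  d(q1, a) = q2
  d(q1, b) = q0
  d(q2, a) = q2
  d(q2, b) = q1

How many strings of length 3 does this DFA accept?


Enumerating all length-3 strings:
  "aaa" -> q2 [reject]
  "aab" -> q1 [reject]
  "aba" -> q2 [reject]
  "abb" -> q0 [accept]
  "baa" -> q2 [reject]
  "bab" -> q1 [reject]
  "bba" -> q2 [reject]
  "bbb" -> q0 [accept]

2 out of 8


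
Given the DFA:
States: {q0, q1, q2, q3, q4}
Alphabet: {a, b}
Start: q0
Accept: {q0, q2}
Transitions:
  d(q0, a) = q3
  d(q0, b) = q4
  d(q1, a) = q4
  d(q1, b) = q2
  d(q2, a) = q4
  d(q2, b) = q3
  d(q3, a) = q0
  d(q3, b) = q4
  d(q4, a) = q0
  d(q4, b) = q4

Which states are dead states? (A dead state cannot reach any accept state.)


Forward reachability from each state:
  q0 -> reaches accept state q0 (live)
  q1 -> reaches accept state q0 (live)
  q2 -> reaches accept state q0 (live)
  q3 -> reaches accept state q0 (live)
  q4 -> reaches accept state q0 (live)

None (all states can reach an accept state)


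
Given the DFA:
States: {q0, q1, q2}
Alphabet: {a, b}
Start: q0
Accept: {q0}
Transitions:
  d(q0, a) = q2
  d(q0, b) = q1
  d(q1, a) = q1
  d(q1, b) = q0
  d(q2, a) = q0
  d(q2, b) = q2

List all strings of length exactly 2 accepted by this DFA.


All strings of length 2: 4 total
Accepted: 2

"aa", "bb"


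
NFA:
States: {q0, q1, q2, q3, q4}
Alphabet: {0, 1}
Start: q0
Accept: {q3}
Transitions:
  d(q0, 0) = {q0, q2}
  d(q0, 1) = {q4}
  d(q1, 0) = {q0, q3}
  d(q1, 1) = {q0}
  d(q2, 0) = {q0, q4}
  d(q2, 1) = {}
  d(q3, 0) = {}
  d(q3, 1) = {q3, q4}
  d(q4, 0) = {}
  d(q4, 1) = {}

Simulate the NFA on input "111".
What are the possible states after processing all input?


Start: {q0}
  --1--> {q4}
  --1--> {}
  --1--> {}

{} (empty set, no valid transitions)


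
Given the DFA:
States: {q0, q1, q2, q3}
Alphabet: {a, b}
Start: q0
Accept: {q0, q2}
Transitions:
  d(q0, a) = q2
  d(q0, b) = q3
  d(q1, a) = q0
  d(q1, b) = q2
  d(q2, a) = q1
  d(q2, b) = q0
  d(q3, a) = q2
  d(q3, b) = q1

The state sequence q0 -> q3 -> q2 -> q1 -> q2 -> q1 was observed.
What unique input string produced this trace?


Trace back each transition to find the symbol:
  q0 --[b]--> q3
  q3 --[a]--> q2
  q2 --[a]--> q1
  q1 --[b]--> q2
  q2 --[a]--> q1

"baaba"


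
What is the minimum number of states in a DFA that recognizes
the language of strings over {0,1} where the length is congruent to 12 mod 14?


States track (length) mod 14.
Need 14 states: one per remainder 0..13; accept = remainder 12.

14


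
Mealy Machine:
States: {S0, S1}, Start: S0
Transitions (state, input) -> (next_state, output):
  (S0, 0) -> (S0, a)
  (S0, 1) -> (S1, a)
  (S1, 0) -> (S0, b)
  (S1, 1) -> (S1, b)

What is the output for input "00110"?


Step-by-step:
  (S0, 0) -> (S0, a)
  (S0, 0) -> (S0, a)
  (S0, 1) -> (S1, a)
  (S1, 1) -> (S1, b)
  (S1, 0) -> (S0, b)

"aaabb"


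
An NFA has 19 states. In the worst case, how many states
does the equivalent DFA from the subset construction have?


Subset construction: one DFA state per subset of NFA states.
2^19 = 524288

524288


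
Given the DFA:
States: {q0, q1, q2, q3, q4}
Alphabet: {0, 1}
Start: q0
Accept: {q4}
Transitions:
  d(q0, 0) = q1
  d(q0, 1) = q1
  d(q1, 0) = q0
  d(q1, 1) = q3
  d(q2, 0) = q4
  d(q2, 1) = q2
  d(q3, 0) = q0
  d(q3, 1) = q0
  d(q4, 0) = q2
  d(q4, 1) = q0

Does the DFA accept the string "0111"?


Trace: q0 -> q1 -> q3 -> q0 -> q1
Final state: q1
Accept states: {q4}

No, rejected (final state q1 is not an accept state)


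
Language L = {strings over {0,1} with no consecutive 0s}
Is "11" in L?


'00' does not occur

Yes, "11" is in L


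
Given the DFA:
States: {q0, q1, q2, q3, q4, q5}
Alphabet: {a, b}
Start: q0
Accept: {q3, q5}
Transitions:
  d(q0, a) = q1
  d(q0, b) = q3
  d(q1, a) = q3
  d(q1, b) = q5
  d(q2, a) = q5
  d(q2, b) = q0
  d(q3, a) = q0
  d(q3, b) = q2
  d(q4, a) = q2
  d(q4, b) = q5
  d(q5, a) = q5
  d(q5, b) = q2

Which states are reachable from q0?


BFS from q0:
  layer 0: {q0}
  layer 1: {q1, q3}
  layer 2: {q2, q5}

{q0, q1, q2, q3, q5}


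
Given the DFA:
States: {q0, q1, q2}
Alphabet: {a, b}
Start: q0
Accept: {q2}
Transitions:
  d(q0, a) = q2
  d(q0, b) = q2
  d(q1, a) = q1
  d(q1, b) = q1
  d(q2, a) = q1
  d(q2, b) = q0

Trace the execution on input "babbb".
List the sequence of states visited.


Input: babbb
d(q0, b) = q2
d(q2, a) = q1
d(q1, b) = q1
d(q1, b) = q1
d(q1, b) = q1


q0 -> q2 -> q1 -> q1 -> q1 -> q1


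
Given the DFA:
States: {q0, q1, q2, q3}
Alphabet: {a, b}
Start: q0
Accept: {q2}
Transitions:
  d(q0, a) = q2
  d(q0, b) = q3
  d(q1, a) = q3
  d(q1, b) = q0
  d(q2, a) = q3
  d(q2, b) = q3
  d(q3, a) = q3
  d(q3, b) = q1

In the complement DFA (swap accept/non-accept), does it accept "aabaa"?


Trace: q0 -> q2 -> q3 -> q1 -> q3 -> q3
Final: q3
Original accept: {q2}
Complement: q3 is not in original accept

Yes, complement accepts (original rejects)


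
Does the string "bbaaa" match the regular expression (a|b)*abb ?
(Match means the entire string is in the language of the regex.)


|string| = 5; first = 'b'; last = 'a'

No, "bbaaa" does not match (a|b)*abb


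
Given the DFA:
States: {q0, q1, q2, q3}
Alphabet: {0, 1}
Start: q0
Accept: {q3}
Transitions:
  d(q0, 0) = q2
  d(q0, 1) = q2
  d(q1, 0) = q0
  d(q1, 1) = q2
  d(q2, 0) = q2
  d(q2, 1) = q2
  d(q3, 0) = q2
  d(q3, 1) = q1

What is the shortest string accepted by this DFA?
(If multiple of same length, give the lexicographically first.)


BFS by string length (lex-first path to each state shown):
  len 0: q0<-""
  len 1: q2<-"0"
  len 2: q2<-"00"
  len 3: q2<-"000"
  len 4: q2<-"0000"
  len 5: q2<-"00000"
  len 6: q2<-"000000"
  len 7: q2<-"0000000"
  len 8: q2<-"00000000"

No string accepted (empty language)


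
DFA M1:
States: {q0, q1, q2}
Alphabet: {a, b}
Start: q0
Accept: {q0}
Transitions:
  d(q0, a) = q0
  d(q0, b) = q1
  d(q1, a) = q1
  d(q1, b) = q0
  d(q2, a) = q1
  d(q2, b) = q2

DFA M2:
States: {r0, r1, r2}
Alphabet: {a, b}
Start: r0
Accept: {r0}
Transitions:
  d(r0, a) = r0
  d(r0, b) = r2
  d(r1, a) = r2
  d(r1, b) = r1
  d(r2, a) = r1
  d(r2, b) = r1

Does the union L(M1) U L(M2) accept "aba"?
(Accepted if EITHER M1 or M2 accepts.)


M1: final=q1 accepted=False
M2: final=r1 accepted=False

No, union rejects (neither accepts)


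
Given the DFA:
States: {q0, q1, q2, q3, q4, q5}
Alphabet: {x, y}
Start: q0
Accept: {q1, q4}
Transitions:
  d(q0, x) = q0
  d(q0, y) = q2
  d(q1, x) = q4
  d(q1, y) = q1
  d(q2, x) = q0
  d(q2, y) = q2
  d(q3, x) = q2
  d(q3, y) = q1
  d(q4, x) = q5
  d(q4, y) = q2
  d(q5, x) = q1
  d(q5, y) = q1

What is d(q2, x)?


Looking up transition d(q2, x)

q0


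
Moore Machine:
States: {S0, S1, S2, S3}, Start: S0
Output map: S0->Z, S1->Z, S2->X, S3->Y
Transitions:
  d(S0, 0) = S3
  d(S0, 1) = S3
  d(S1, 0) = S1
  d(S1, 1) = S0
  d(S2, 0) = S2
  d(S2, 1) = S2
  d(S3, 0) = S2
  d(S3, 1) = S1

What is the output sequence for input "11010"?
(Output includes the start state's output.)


Start: S0 (output Z)
  --1--> S3 (output Y)
  --1--> S1 (output Z)
  --0--> S1 (output Z)
  --1--> S0 (output Z)
  --0--> S3 (output Y)

"ZYZZZY"


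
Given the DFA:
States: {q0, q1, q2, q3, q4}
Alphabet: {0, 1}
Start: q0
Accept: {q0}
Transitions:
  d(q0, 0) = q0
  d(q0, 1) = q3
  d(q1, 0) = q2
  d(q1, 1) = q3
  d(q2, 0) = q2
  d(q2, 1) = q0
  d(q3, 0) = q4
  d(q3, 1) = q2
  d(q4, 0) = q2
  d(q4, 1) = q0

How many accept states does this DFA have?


Accept states listed: {q0}
Counting: q0(1)

1


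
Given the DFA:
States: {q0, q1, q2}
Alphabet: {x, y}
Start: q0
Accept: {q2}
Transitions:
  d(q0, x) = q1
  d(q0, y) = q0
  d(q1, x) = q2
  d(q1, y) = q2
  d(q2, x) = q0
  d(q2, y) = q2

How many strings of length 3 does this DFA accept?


Enumerating all length-3 strings:
  "xxx" -> q0 [reject]
  "xxy" -> q2 [accept]
  "xyx" -> q0 [reject]
  "xyy" -> q2 [accept]
  "yxx" -> q2 [accept]
  "yxy" -> q2 [accept]
  "yyx" -> q1 [reject]
  "yyy" -> q0 [reject]

4 out of 8


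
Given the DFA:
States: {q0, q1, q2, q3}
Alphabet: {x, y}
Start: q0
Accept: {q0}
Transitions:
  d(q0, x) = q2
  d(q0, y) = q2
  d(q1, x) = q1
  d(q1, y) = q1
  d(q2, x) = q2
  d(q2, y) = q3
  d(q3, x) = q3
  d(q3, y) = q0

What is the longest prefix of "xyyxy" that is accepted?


Run the DFA, marking each prefix where the state is accepting:
  "" -> q0 [accept]
  "x" -> q2 [reject]
  "xy" -> q3 [reject]
  "xyy" -> q0 [accept]
  "xyyx" -> q2 [reject]
  "xyyxy" -> q3 [reject]

"xyy"


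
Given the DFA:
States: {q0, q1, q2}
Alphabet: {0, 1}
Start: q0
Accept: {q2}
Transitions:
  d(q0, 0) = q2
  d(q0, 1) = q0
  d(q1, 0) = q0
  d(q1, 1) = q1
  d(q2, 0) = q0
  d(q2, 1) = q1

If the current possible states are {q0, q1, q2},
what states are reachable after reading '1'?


Apply transition on '1' from each current state:
  d(q0, 1) = q0
  d(q1, 1) = q1
  d(q2, 1) = q1

{q0, q1}


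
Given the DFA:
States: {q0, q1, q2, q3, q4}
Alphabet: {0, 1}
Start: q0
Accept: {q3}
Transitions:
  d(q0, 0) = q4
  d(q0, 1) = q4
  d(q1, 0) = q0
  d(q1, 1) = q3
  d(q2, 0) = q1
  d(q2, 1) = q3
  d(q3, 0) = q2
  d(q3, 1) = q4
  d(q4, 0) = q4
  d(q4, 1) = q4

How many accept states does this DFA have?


Accept states listed: {q3}
Counting: q3(1)

1


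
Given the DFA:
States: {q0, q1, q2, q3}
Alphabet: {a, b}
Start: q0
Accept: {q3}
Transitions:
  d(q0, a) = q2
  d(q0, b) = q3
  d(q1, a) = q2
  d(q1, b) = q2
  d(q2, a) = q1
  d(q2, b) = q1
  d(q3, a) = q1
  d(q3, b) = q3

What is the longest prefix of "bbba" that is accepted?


Run the DFA, marking each prefix where the state is accepting:
  "" -> q0 [reject]
  "b" -> q3 [accept]
  "bb" -> q3 [accept]
  "bbb" -> q3 [accept]
  "bbba" -> q1 [reject]

"bbb"


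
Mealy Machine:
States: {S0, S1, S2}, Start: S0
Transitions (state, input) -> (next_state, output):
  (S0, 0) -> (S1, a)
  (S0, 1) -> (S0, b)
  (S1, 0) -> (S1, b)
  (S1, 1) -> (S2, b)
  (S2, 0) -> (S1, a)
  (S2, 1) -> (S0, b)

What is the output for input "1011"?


Step-by-step:
  (S0, 1) -> (S0, b)
  (S0, 0) -> (S1, a)
  (S1, 1) -> (S2, b)
  (S2, 1) -> (S0, b)

"babb"


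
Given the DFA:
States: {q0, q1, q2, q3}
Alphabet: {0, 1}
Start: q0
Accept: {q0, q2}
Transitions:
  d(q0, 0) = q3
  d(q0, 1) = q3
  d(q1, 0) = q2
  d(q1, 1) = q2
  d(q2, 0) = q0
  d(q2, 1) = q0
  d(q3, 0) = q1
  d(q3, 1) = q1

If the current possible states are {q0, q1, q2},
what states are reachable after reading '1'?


Apply transition on '1' from each current state:
  d(q0, 1) = q3
  d(q1, 1) = q2
  d(q2, 1) = q0

{q0, q2, q3}


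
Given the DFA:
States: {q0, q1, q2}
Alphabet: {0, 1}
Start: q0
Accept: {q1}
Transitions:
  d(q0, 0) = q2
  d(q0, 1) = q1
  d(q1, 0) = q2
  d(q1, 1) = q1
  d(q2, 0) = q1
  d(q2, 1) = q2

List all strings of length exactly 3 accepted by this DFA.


All strings of length 3: 8 total
Accepted: 4

"001", "010", "100", "111"


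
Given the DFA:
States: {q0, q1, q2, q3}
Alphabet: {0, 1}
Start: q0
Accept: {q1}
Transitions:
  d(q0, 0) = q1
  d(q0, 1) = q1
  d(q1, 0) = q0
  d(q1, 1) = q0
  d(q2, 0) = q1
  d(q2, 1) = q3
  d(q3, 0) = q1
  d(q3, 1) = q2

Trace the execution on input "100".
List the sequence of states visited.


Input: 100
d(q0, 1) = q1
d(q1, 0) = q0
d(q0, 0) = q1


q0 -> q1 -> q0 -> q1


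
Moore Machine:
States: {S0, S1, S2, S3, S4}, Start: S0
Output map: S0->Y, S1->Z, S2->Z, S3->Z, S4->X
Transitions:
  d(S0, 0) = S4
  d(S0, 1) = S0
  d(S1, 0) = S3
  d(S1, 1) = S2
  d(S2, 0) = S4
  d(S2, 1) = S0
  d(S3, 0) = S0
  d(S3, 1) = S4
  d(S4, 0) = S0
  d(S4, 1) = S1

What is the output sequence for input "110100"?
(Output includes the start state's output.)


Start: S0 (output Y)
  --1--> S0 (output Y)
  --1--> S0 (output Y)
  --0--> S4 (output X)
  --1--> S1 (output Z)
  --0--> S3 (output Z)
  --0--> S0 (output Y)

"YYYXZZY"


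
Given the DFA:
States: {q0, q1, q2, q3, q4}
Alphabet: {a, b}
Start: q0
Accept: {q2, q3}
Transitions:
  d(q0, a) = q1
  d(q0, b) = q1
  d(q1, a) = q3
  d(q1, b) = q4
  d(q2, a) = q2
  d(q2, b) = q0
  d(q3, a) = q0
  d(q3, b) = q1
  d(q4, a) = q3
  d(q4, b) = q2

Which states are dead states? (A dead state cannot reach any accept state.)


Forward reachability from each state:
  q0 -> reaches accept state q2 (live)
  q1 -> reaches accept state q2 (live)
  q2 -> reaches accept state q2 (live)
  q3 -> reaches accept state q2 (live)
  q4 -> reaches accept state q2 (live)

None (all states can reach an accept state)


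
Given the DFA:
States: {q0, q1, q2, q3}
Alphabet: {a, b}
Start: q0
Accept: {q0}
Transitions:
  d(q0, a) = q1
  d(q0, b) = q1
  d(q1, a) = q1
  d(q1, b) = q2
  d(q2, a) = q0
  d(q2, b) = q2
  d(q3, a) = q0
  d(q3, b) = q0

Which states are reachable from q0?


BFS from q0:
  layer 0: {q0}
  layer 1: {q1}
  layer 2: {q2}

{q0, q1, q2}


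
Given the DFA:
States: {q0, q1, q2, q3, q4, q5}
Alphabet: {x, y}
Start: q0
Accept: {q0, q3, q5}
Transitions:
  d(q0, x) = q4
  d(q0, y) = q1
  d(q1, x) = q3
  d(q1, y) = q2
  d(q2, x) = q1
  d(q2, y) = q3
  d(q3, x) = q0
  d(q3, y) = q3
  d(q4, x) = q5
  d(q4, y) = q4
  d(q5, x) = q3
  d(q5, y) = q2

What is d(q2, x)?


Looking up transition d(q2, x)

q1


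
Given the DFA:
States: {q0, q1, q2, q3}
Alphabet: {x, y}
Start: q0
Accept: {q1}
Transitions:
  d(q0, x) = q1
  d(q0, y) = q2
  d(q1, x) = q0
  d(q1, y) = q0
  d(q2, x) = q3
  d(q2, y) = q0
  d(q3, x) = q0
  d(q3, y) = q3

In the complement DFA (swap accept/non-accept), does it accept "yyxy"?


Trace: q0 -> q2 -> q0 -> q1 -> q0
Final: q0
Original accept: {q1}
Complement: q0 is not in original accept

Yes, complement accepts (original rejects)


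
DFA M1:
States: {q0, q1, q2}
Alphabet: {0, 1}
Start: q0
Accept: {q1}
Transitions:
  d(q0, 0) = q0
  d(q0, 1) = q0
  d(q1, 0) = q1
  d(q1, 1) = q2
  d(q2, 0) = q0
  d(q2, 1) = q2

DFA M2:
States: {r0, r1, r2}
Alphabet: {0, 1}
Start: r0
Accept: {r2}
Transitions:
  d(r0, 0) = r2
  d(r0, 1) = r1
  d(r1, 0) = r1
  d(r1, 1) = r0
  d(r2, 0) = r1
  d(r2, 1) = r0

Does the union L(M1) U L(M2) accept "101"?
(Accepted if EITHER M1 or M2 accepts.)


M1: final=q0 accepted=False
M2: final=r0 accepted=False

No, union rejects (neither accepts)


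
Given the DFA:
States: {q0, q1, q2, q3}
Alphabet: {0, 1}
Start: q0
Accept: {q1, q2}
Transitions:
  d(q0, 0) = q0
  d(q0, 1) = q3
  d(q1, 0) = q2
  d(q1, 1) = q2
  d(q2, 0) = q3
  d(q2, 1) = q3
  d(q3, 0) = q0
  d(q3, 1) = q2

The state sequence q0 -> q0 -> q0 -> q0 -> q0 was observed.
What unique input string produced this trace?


Trace back each transition to find the symbol:
  q0 --[0]--> q0
  q0 --[0]--> q0
  q0 --[0]--> q0
  q0 --[0]--> q0

"0000"


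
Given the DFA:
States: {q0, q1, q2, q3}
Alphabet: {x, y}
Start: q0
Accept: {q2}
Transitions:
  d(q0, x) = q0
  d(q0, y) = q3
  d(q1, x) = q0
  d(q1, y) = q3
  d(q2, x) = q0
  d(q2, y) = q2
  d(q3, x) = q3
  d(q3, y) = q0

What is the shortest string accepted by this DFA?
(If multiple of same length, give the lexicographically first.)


BFS by string length (lex-first path to each state shown):
  len 0: q0<-""
  len 1: q0<-"x", q3<-"y"
  len 2: q0<-"xx", q3<-"xy"
  len 3: q0<-"xxx", q3<-"xxy"
  len 4: q0<-"xxxx", q3<-"xxxy"
  len 5: q0<-"xxxxx", q3<-"xxxxy"
  len 6: q0<-"xxxxxx", q3<-"xxxxxy"
  len 7: q0<-"xxxxxxx", q3<-"xxxxxxy"
  len 8: q0<-"xxxxxxxx", q3<-"xxxxxxxy"

No string accepted (empty language)


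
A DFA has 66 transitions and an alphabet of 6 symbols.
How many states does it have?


Each state has exactly one transition per symbol.
states = transitions / |alphabet| = 66 / 6 = 11

11


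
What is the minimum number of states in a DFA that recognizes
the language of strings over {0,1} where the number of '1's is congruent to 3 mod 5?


States track (count of '1') mod 5.
Need 5 states: one per remainder 0..4; accept = remainder 3.

5


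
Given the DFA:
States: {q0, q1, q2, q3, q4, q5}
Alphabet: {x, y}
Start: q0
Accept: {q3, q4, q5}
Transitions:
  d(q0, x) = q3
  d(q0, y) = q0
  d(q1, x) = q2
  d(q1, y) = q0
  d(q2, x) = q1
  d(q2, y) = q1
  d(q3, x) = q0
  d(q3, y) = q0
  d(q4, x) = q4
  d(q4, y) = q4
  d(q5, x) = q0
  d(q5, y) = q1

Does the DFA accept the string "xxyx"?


Trace: q0 -> q3 -> q0 -> q0 -> q3
Final state: q3
Accept states: {q3, q4, q5}

Yes, accepted (final state q3 is an accept state)


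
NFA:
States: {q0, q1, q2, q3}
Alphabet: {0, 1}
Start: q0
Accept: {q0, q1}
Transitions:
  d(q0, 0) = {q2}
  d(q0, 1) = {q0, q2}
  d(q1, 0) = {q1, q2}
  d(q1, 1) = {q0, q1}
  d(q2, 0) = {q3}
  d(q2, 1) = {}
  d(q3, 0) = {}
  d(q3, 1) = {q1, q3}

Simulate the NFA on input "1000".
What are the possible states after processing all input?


Start: {q0}
  --1--> {q0, q2}
  --0--> {q2, q3}
  --0--> {q3}
  --0--> {}

{} (empty set, no valid transitions)


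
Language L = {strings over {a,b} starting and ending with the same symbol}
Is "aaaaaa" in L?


first = 'a', last = 'a'

Yes, "aaaaaa" is in L


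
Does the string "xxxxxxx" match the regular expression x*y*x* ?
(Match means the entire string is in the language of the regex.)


|string| = 7; first = 'x'; last = 'x'

Yes, "xxxxxxx" matches x*y*x*


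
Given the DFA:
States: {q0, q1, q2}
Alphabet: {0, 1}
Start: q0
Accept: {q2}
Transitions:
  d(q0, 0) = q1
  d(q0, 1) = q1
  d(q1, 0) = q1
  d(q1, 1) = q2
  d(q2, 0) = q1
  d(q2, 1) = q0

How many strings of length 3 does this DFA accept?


Enumerating all length-3 strings:
  "000" -> q1 [reject]
  "001" -> q2 [accept]
  "010" -> q1 [reject]
  "011" -> q0 [reject]
  "100" -> q1 [reject]
  "101" -> q2 [accept]
  "110" -> q1 [reject]
  "111" -> q0 [reject]

2 out of 8


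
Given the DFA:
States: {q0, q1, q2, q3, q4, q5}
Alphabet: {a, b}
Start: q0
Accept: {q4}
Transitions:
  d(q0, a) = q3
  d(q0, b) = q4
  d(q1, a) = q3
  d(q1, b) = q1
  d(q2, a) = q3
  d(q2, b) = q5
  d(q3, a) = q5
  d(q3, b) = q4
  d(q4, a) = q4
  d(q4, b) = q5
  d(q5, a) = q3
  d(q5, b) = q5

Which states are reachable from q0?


BFS from q0:
  layer 0: {q0}
  layer 1: {q3, q4}
  layer 2: {q5}

{q0, q3, q4, q5}


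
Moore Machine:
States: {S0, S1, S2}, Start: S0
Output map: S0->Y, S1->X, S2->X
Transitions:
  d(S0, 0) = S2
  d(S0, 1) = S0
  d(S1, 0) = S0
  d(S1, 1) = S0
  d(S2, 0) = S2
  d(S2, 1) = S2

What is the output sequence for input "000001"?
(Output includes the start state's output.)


Start: S0 (output Y)
  --0--> S2 (output X)
  --0--> S2 (output X)
  --0--> S2 (output X)
  --0--> S2 (output X)
  --0--> S2 (output X)
  --1--> S2 (output X)

"YXXXXXX"


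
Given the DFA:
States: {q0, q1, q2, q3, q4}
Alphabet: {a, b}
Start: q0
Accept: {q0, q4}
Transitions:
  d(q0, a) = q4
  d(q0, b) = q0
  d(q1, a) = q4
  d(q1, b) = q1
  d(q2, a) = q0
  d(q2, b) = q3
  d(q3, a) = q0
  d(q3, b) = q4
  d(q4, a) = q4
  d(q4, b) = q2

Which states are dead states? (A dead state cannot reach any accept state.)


Forward reachability from each state:
  q0 -> reaches accept state q0 (live)
  q1 -> reaches accept state q0 (live)
  q2 -> reaches accept state q0 (live)
  q3 -> reaches accept state q0 (live)
  q4 -> reaches accept state q0 (live)

None (all states can reach an accept state)


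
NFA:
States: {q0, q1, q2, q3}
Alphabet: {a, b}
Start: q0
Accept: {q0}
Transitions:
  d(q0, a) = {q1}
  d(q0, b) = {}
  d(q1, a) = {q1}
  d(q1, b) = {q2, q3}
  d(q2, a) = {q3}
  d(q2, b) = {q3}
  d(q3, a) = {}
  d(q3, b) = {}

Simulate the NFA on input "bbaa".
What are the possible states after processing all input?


Start: {q0}
  --b--> {}
  --b--> {}
  --a--> {}
  --a--> {}

{} (empty set, no valid transitions)


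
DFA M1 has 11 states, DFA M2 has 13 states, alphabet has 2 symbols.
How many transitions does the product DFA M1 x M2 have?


Product DFA has 11 * 13 = 143 states.
Each has 2 transitions: 143 * 2 = 286

286
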